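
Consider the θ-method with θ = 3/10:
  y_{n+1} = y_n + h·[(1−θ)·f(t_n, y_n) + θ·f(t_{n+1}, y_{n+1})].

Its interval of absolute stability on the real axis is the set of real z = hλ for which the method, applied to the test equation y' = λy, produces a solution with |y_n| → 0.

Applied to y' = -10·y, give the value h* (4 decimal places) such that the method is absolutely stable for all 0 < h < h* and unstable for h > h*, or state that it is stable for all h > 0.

Set f=λy, z=hλ:
  y_{n+1} = y_n + z·[7/10·y_n + 3/10·y_{n+1}] ⇒ (1 − 3/10z)y_{n+1} = (1 + 7/10z)y_n
  Hence R(z) = (1 + 7/10z)/(1 − 3/10z).

Boundary: |R(x)|=1, x<0.
x=-1.61: |R|=0.0856
R=−1: 1+7/10x = −1+3/10x ⇒ -2/5x=2 ⇒ x=2/(-2/5)=-5.0000
Confirm numerically:
  x=-4.582: |R|=0.92959 <1
  x=-4.315: |R|=0.88058 <1
  x=-3.774: |R|=0.77000 <1
  x=-2.557: |R|=0.44700 <1
  x=-5.551: |R|=1.08269 >1
  x=-5.510: |R|=1.07689 >1
  x=-5.248: |R|=1.03853 >1
So |R|<1 on (-5.0000, 0).

(-5.0000,0); λ=-10 ⇒ h* = (5)/10 = 0.5000.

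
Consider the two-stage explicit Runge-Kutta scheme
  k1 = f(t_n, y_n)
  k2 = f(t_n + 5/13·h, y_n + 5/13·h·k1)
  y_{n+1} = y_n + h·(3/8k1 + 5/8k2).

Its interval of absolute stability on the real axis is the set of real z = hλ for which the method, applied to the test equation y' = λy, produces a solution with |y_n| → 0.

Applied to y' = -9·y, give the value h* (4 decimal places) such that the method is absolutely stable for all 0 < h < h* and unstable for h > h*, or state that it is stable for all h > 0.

Set f=λy, z=hλ:
  k1=λy_n ⇒ h·k1=z·y_n;  k2=λ(1+5/13z)y_n ⇒ h·k2=z(1+5/13z)y_n
  y_{n+1}/y_n = 1 + 3/8z + 5/8z(1+5/13z) = 1 + z + 25/104z²
  Hence R(z) = 1 + z + 25/104z².

Find x<0 with |R(x)|<1.
x=-1.08: |R|=0.2004
R=1: x+25/104x²=0 ⇒ x=−104/25=-4.1600; min R=1−1/(4·25/104)=-0.0400>−1
Confirm numerically:
  x=-2.429: |R|=0.01072 <1
  x=-2.074: |R|=0.03999 <1
  x=-1.740: |R|=0.01221 <1
  x=-4.401: |R|=1.25496 >1
  x=-4.303: |R|=1.14792 >1
So |R|<1 on (-4.1600, 0).

(-4.1600,0); λ=-9 ⇒ h* = (104/25)/9 = 0.4622.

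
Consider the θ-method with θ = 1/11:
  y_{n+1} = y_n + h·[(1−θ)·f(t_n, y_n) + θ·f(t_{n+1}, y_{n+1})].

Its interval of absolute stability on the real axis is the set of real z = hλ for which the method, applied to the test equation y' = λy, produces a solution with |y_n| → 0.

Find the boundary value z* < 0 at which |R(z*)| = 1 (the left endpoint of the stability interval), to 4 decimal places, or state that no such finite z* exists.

On y'=λy, z=hλ:
  y_{n+1} = y_n + z·[10/11·y_n + 1/11·y_{n+1}] ⇒ (1 − 1/11z)y_{n+1} = (1 + 10/11z)y_n
  ⇒ R(z) = (1 + 10/11z)/(1 − 1/11z).

Need |R(x)|<1, x<0.
x=-1.1: |R|=0.0000
R=−1: 1+10/11x = −1+1/11x ⇒ -9/11x=2 ⇒ x=2/(-9/11)=-2.4444
Confirm numerically:
  x=-1.923: |R|=0.63685 <1
  x=-1.587: |R|=0.38691 <1
  x=-1.295: |R|=0.15860 <1
  x=-1.255: |R|=0.12648 <1
  x=-2.642: |R|=1.13033 >1
  x=-2.634: |R|=1.12513 >1
Stable set (-2.4444, 0).

z* = -2.4444.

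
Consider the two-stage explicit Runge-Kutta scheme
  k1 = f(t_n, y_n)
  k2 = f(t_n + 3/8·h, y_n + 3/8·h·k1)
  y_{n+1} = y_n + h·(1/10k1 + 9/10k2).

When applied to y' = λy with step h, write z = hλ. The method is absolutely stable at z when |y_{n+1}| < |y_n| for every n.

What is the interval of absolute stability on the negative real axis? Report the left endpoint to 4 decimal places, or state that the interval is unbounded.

(-2.9630, 0).

Set f=λy, z=hλ:
  k1=λy_n ⇒ h·k1=z·y_n;  k2=λ(1+3/8z)y_n ⇒ h·k2=z(1+3/8z)y_n
  y_{n+1}/y_n = 1 + 1/10z + 9/10z(1+3/8z) = 1 + z + 27/80z²
  R(z) = 1 + z + 27/80z².

Solve |R(x)|<1 on ℝ⁻.
x=-1.02: |R|=0.3311
R=1: x+27/80x²=0 ⇒ x=−80/27=-2.9630; min R=1−1/(4·27/80)=0.2593>−1
Confirm numerically:
  x=-2.169: |R|=0.41879 <1
  x=-2.138: |R|=0.40473 <1
  x=-1.249: |R|=0.27750 <1
  x=-3.263: |R|=1.33042 >1
  x=-3.171: |R|=1.22264 >1
  x=-3.134: |R|=1.18091 >1
Interval (-2.9630, 0).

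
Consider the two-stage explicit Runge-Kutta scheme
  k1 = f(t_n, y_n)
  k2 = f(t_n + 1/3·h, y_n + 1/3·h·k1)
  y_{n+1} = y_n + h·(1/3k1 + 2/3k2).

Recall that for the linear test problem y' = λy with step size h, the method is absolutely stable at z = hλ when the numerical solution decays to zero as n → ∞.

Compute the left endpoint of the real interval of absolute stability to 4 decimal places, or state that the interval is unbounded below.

left endpoint -4.5000.

With y'=λy (z=hλ):
  k1=λy_n ⇒ h·k1=z·y_n;  k2=λ(1+1/3z)y_n ⇒ h·k2=z(1+1/3z)y_n
  y_{n+1}/y_n = 1 + 1/3z + 2/3z(1+1/3z) = 1 + z + 2/9z²
  R(z) = 1 + z + 2/9z².

Solve |R(x)|<1 on ℝ⁻.
x=-1.32: |R|=0.0672
R=1: x+2/9x²=0 ⇒ x=−9/2=-4.5000; min R=1−1/(4·2/9)=-0.1250>−1
Confirm numerically:
  x=-4.259: |R|=0.77191 <1
  x=-3.955: |R|=0.52101 <1
  x=-3.345: |R|=0.14145 <1
  x=-2.646: |R|=0.09015 <1
  x=-5.020: |R|=1.58009 >1
  x=-4.854: |R|=1.38185 >1
  x=-4.673: |R|=1.17965 >1
Interval (-4.5000, 0).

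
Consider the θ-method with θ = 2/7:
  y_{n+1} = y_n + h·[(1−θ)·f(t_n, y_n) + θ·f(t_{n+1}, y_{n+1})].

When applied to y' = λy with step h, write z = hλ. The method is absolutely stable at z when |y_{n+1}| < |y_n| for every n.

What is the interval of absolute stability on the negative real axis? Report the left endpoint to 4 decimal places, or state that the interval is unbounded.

(-4.6667, 0).

With y'=λy (z=hλ):
  y_{n+1} = y_n + z·[5/7·y_n + 2/7·y_{n+1}] ⇒ (1 − 2/7z)y_{n+1} = (1 + 5/7z)y_n
  R(z) = (1 + 5/7z)/(1 − 2/7z).

Find x<0 with |R(x)|<1.
x=-0.64: |R|=0.4589
R=−1: 1+5/7x = −1+2/7x ⇒ -3/7x=2 ⇒ x=2/(-3/7)=-4.6667
Confirm numerically:
  x=-3.929: |R|=0.85106 <1
  x=-3.760: |R|=0.81267 <1
  x=-2.004: |R|=0.27435 <1
  x=-5.070: |R|=1.07060 >1
  x=-4.903: |R|=1.04219 >1
  x=-4.826: |R|=1.02871 >1
So |R|<1 on (-4.6667, 0).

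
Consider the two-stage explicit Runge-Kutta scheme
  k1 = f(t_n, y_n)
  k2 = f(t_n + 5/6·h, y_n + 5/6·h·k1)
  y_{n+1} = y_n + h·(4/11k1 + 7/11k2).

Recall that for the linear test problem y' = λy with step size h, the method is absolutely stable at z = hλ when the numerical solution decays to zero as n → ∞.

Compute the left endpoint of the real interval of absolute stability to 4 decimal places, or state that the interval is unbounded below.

left endpoint -1.8857.

On y'=λy, z=hλ:
  k1=λy_n ⇒ h·k1=z·y_n;  k2=λ(1+5/6z)y_n ⇒ h·k2=z(1+5/6z)y_n
  y_{n+1}/y_n = 1 + 4/11z + 7/11z(1+5/6z) = 1 + z + 35/66z²
  so R(z) = 1 + z + 35/66z².

Solve |R(x)|<1 on ℝ⁻.
x=-1.36: |R|=0.6208
R=1: x+35/66x²=0 ⇒ x=−66/35=-1.8857; min R=1−1/(4·35/66)=0.5286>−1
Confirm numerically:
  x=-1.447: |R|=0.66335 <1
  x=-1.153: |R|=0.55199 <1
  x=-1.041: |R|=0.53368 <1
  x=-0.896: |R|=0.52974 <1
  x=-2.301: |R|=1.50674 >1
  x=-2.293: |R|=1.49525 >1
  x=-2.179: |R|=1.33890 >1
Interval (-1.8857, 0).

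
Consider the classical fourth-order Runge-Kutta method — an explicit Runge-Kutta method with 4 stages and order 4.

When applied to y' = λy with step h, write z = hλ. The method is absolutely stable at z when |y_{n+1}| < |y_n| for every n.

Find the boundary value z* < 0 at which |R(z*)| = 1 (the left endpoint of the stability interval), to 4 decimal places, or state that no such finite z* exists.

On y'=λy, z=hλ:
  order 4, 4-stage ⇒ R(z)=1+z+z^2/2+z^3/6+z^4/24
  (e.g. R(-0.91)=0.40703, |R|=0.40703)

Boundary: |R(x)|=1, x<0.
x=-0.91: |R|=0.4070
|R(-2.16)|=0.4002 |R(-1.88)|=0.3003 |R(-1.11)|=0.3414
Bisect:
  x_lo=-3.6781 |R|=3.4186  x_hi=-0.1712 |R|=0.8427
  mid=-1.92461 |R|=0.31098 →hi
  mid=-2.80134 |R|=1.02447 →lo
  mid=-2.36298 |R|=0.52890 →hi
  mid=-2.58216 |R|=0.73451 →hi
  mid=-2.69175 |R|=0.86789 →hi
  mid=-2.74655 |R|=0.94314 →hi
  mid=-2.77394 |R|=0.98302 →hi
  mid=-2.78764 |R|=1.00355 →lo
  mid=-2.78079 |R|=0.99324 →hi
  ...
  [-2.78550,-2.78529] ⇒ x*=-2.7853
So |R|<1 on (-2.7853, 0).

z* = -2.7853.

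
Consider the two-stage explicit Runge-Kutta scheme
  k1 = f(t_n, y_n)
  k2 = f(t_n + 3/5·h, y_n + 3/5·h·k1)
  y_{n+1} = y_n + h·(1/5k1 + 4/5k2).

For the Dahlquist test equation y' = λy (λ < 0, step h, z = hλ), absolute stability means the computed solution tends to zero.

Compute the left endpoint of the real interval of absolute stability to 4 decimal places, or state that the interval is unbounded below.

With y'=λy (z=hλ):
  k1=λy_n ⇒ h·k1=z·y_n;  k2=λ(1+3/5z)y_n ⇒ h·k2=z(1+3/5z)y_n
  y_{n+1}/y_n = 1 + 1/5z + 4/5z(1+3/5z) = 1 + z + 12/25z²
  R(z) = 1 + z + 12/25z².

Boundary: |R(x)|=1, x<0.
x=-1.67: |R|=0.6687
R=1: x+12/25x²=0 ⇒ x=−25/12=-2.0833; min R=1−1/(4·12/25)=0.4792>−1
Confirm numerically:
  x=-1.505: |R|=0.58221 <1
  x=-1.362: |R|=0.52842 <1
  x=-0.929: |R|=0.48526 <1
  x=-2.560: |R|=1.58573 >1
  x=-2.205: |R|=1.12877 >1
Interval (-2.0833, 0).

z* = -2.0833.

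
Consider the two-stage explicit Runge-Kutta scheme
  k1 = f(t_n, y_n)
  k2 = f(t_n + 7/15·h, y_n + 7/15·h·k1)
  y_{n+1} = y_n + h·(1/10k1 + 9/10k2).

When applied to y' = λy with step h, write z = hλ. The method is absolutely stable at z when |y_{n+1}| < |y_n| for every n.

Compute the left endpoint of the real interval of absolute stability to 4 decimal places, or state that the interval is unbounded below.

z* = -2.3810.

Test eqn y'=λy, z=hλ:
  k1=λy_n ⇒ h·k1=z·y_n;  k2=λ(1+7/15z)y_n ⇒ h·k2=z(1+7/15z)y_n
  y_{n+1}/y_n = 1 + 1/10z + 9/10z(1+7/15z) = 1 + z + 21/50z²
  so R(z) = 1 + z + 21/50z².

Find x<0 with |R(x)|<1.
x=-0.63: |R|=0.5367
R=1: x+21/50x²=0 ⇒ x=−50/21=-2.3810; min R=1−1/(4·21/50)=0.4048>−1
Confirm numerically:
  x=-2.298: |R|=0.91994 <1
  x=-2.149: |R|=0.79064 <1
  x=-1.264: |R|=0.40703 <1
  x=-2.973: |R|=1.73927 >1
  x=-2.593: |R|=1.23093 >1
  x=-2.481: |R|=1.10425 >1
Interval (-2.3810, 0).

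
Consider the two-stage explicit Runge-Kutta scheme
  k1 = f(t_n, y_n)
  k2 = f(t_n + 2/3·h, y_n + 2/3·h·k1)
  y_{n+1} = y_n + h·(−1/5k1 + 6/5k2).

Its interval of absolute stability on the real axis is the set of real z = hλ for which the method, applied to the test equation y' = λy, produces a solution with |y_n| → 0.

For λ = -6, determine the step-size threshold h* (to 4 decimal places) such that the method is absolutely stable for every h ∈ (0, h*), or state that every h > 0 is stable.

Test eqn y'=λy, z=hλ:
  k1=λy_n ⇒ h·k1=z·y_n;  k2=λ(1+2/3z)y_n ⇒ h·k2=z(1+2/3z)y_n
  y_{n+1}/y_n = 1 − 1/5z + 6/5z(1+2/3z) = 1 + z + 4/5z²
  R(z) = 1 + z + 4/5z².

Find x<0 with |R(x)|<1.
x=-1.6: |R|=1.4480
R=1: x+4/5x²=0 ⇒ x=−5/4=-1.2500; min R=1−1/(4·4/5)=0.6875>−1
Confirm numerically:
  x=-1.010: |R|=0.80608 <1
  x=-0.800: |R|=0.71200 <1
  x=-0.596: |R|=0.68817 <1
  x=-1.841: |R|=1.87042 >1
  x=-1.531: |R|=1.34417 >1
Interval (-1.2500, 0).

(-1.2500,0); λ=-6 ⇒ h* = (5/4)/6 = 0.2083.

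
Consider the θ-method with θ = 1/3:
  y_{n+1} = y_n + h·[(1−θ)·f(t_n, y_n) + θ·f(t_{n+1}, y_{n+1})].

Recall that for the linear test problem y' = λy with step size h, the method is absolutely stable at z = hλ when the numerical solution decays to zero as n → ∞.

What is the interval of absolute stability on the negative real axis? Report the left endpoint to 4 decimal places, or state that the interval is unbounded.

z∈(-6.0000,0).

With y'=λy (z=hλ):
  y_{n+1} = y_n + z·[2/3·y_n + 1/3·y_{n+1}] ⇒ (1 − 1/3z)y_{n+1} = (1 + 2/3z)y_n
  Hence R(z) = (1 + 2/3z)/(1 − 1/3z).

Solve |R(x)|<1 on ℝ⁻.
x=-1.22: |R|=0.1327
R=−1: 1+2/3x = −1+1/3x ⇒ -1/3x=2 ⇒ x=2/(-1/3)=-6.0000
Confirm numerically:
  x=-4.784: |R|=0.84378 <1
  x=-4.032: |R|=0.72014 <1
  x=-2.815: |R|=0.45228 <1
  x=-2.785: |R|=0.44425 <1
  x=-6.565: |R|=1.05907 >1
  x=-6.249: |R|=1.02692 >1
  x=-6.124: |R|=1.01359 >1
So |R|<1 on (-6.0000, 0).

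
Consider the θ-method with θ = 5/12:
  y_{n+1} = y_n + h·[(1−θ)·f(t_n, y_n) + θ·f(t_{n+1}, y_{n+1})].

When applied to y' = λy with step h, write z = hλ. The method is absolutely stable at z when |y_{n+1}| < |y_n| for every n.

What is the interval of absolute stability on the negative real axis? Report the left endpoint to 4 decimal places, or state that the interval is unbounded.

(-12.0000, 0).

Test eqn y'=λy, z=hλ:
  y_{n+1} = y_n + z·[7/12·y_n + 5/12·y_{n+1}] ⇒ (1 − 5/12z)y_{n+1} = (1 + 7/12z)y_n
  Hence R(z) = (1 + 7/12z)/(1 − 5/12z).

Find x<0 with |R(x)|<1.
x=-0.47: |R|=0.6070
R=−1: 1+7/12x = −1+5/12x ⇒ -1/6x=2 ⇒ x=2/(-1/6)=-12.0000
Confirm numerically:
  x=-9.476: |R|=0.91499 <1
  x=-9.334: |R|=0.90912 <1
  x=-8.802: |R|=0.88581 <1
  x=-5.358: |R|=0.65754 <1
  x=-12.473: |R|=1.01272 >1
  x=-12.414: |R|=1.01118 >1
  x=-12.204: |R|=1.00559 >1
Stable set (-12.0000, 0).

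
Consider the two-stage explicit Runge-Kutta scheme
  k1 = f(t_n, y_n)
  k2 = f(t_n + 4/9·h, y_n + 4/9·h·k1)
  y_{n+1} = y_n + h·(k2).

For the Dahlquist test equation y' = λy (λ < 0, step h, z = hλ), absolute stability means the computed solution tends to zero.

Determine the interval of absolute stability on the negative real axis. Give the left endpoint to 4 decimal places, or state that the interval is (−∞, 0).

z∈(-2.2500,0).

On y'=λy, z=hλ:
  k1=λy_n ⇒ h·k1=z·y_n;  k2=λ(1+4/9z)y_n ⇒ h·k2=z(1+4/9z)y_n
  y_{n+1}/y_n = 1 + z(1+4/9z) = 1 + z + 4/9z²
  ⇒ R(z) = 1 + z + 4/9z².

Boundary: |R(x)|=1, x<0.
x=-0.75: |R|=0.5000
R=1: x+4/9x²=0 ⇒ x=−9/4=-2.2500; min R=1−1/(4·4/9)=0.4375>−1
Confirm numerically:
  x=-1.972: |R|=0.75635 <1
  x=-1.796: |R|=0.63761 <1
  x=-1.473: |R|=0.49132 <1
  x=-2.812: |R|=1.70238 >1
  x=-2.368: |R|=1.12419 >1
So |R|<1 on (-2.2500, 0).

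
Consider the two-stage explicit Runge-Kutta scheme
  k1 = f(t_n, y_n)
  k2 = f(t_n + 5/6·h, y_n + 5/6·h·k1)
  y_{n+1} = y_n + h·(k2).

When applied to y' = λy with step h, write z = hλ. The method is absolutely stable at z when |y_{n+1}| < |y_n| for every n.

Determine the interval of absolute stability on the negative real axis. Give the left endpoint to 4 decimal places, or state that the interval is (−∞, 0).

Test eqn y'=λy, z=hλ:
  k1=λy_n ⇒ h·k1=z·y_n;  k2=λ(1+5/6z)y_n ⇒ h·k2=z(1+5/6z)y_n
  y_{n+1}/y_n = 1 + z(1+5/6z) = 1 + z + 5/6z²
  so R(z) = 1 + z + 5/6z².

Solve |R(x)|<1 on ℝ⁻.
x=-1.24: |R|=1.0413
R=1: x+5/6x²=0 ⇒ x=−6/5=-1.2000; min R=1−1/(4·5/6)=0.7000>−1
Confirm numerically:
  x=-0.906: |R|=0.77803 <1
  x=-0.788: |R|=0.72945 <1
  x=-0.743: |R|=0.71704 <1
  x=-0.483: |R|=0.71141 <1
  x=-1.604: |R|=1.54001 >1
  x=-1.416: |R|=1.25488 >1
  x=-1.232: |R|=1.03285 >1
Interval (-1.2000, 0).

z∈(-1.2000,0).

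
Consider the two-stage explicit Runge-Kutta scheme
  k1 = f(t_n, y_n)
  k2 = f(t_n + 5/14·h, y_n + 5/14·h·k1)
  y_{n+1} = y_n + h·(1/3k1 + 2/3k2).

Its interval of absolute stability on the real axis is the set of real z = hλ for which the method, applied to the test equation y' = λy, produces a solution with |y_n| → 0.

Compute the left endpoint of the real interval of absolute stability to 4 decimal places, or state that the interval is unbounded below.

left endpoint -4.2000.

Test eqn y'=λy, z=hλ:
  k1=λy_n ⇒ h·k1=z·y_n;  k2=λ(1+5/14z)y_n ⇒ h·k2=z(1+5/14z)y_n
  y_{n+1}/y_n = 1 + 1/3z + 2/3z(1+5/14z) = 1 + z + 5/21z²
  so R(z) = 1 + z + 5/21z².

Need |R(x)|<1, x<0.
x=-0.49: |R|=0.5672
R=1: x+5/21x²=0 ⇒ x=−21/5=-4.2000; min R=1−1/(4·5/21)=-0.0500>−1
Confirm numerically:
  x=-3.994: |R|=0.80410 <1
  x=-3.032: |R|=0.15682 <1
  x=-2.345: |R|=0.03571 <1
  x=-1.982: |R|=0.04668 <1
  x=-4.720: |R|=1.58438 >1
  x=-4.277: |R|=1.07841 >1
So |R|<1 on (-4.2000, 0).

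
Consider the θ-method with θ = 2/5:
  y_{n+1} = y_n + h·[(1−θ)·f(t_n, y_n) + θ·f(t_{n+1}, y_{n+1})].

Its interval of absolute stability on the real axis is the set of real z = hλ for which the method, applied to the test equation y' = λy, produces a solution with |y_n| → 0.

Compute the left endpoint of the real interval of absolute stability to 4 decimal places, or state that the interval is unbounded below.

Set f=λy, z=hλ:
  y_{n+1} = y_n + z·[3/5·y_n + 2/5·y_{n+1}] ⇒ (1 − 2/5z)y_{n+1} = (1 + 3/5z)y_n
  R(z) = (1 + 3/5z)/(1 − 2/5z).

Boundary: |R(x)|=1, x<0.
x=-1.47: |R|=0.0743
R=−1: 1+3/5x = −1+2/5x ⇒ -1/5x=2 ⇒ x=2/(-1/5)=-10.0000
Confirm numerically:
  x=-9.655: |R|=0.98581 <1
  x=-8.497: |R|=0.93166 <1
  x=-5.753: |R|=0.74270 <1
  x=-10.296: |R|=1.01157 >1
  x=-10.127: |R|=1.00503 >1
  x=-10.124: |R|=1.00491 >1
Stable set (-10.0000, 0).

left endpoint -10.0000.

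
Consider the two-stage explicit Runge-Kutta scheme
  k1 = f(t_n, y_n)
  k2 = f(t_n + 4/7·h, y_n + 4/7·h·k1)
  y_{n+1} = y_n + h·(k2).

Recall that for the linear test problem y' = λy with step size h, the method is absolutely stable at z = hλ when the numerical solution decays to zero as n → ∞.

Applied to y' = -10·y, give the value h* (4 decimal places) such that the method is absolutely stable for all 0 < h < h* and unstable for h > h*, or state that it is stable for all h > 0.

(-1.7500,0); λ=-10 ⇒ h* = (7/4)/10 = 0.1750.

On y'=λy, z=hλ:
  k1=λy_n ⇒ h·k1=z·y_n;  k2=λ(1+4/7z)y_n ⇒ h·k2=z(1+4/7z)y_n
  y_{n+1}/y_n = 1 + z(1+4/7z) = 1 + z + 4/7z²
  Hence R(z) = 1 + z + 4/7z².

Boundary: |R(x)|=1, x<0.
x=-1.66: |R|=0.9146
R=1: x+4/7x²=0 ⇒ x=−7/4=-1.7500; min R=1−1/(4·4/7)=0.5625>−1
Confirm numerically:
  x=-1.466: |R|=0.76209 <1
  x=-1.209: |R|=0.62625 <1
  x=-1.128: |R|=0.59908 <1
  x=-1.917: |R|=1.18294 >1
  x=-1.895: |R|=1.15701 >1
Interval (-1.7500, 0).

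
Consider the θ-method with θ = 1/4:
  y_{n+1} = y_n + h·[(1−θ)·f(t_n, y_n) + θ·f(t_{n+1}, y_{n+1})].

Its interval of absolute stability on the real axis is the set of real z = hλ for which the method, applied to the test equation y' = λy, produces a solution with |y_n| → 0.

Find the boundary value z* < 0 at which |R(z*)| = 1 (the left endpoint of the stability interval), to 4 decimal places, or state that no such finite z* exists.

Test eqn y'=λy, z=hλ:
  y_{n+1} = y_n + z·[3/4·y_n + 1/4·y_{n+1}] ⇒ (1 − 1/4z)y_{n+1} = (1 + 3/4z)y_n
  R(z) = (1 + 3/4z)/(1 − 1/4z).

Find x<0 with |R(x)|<1.
x=-0.59: |R|=0.4858
R=−1: 1+3/4x = −1+1/4x ⇒ -1/2x=2 ⇒ x=2/(-1/2)=-4.0000
Confirm numerically:
  x=-3.735: |R|=0.93148 <1
  x=-3.452: |R|=0.85293 <1
  x=-1.622: |R|=0.15404 <1
  x=-4.570: |R|=1.13302 >1
  x=-4.151: |R|=1.03705 >1
Interval (-4.0000, 0).

left endpoint -4.0000.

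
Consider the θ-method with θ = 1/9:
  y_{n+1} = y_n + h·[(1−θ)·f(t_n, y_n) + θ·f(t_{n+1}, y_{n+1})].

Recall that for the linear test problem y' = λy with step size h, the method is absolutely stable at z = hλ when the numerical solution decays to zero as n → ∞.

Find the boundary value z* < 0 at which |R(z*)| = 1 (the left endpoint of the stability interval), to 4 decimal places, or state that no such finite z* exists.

left endpoint -2.5714.

With y'=λy (z=hλ):
  y_{n+1} = y_n + z·[8/9·y_n + 1/9·y_{n+1}] ⇒ (1 − 1/9z)y_{n+1} = (1 + 8/9z)y_n
  R(z) = (1 + 8/9z)/(1 − 1/9z).

Need |R(x)|<1, x<0.
x=-1.63: |R|=0.3801
R=−1: 1+8/9x = −1+1/9x ⇒ -7/9x=2 ⇒ x=2/(-7/9)=-2.5714
Confirm numerically:
  x=-2.212: |R|=0.77560 <1
  x=-2.017: |R|=0.64773 <1
  x=-1.852: |R|=0.53594 <1
  x=-1.667: |R|=0.40649 <1
  x=-2.733: |R|=1.09639 >1
  x=-2.692: |R|=1.07219 >1
So |R|<1 on (-2.5714, 0).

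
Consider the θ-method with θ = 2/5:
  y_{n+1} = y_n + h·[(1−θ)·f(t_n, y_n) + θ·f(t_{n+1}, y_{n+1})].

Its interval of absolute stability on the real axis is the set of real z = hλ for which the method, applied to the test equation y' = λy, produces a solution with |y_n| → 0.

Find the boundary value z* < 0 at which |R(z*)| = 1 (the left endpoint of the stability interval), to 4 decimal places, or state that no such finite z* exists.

z* = -10.0000.

Set f=λy, z=hλ:
  y_{n+1} = y_n + z·[3/5·y_n + 2/5·y_{n+1}] ⇒ (1 − 2/5z)y_{n+1} = (1 + 3/5z)y_n
  Hence R(z) = (1 + 3/5z)/(1 − 2/5z).

Boundary: |R(x)|=1, x<0.
x=-1.26: |R|=0.1622
R=−1: 1+3/5x = −1+2/5x ⇒ -1/5x=2 ⇒ x=2/(-1/5)=-10.0000
Confirm numerically:
  x=-7.766: |R|=0.89119 <1
  x=-7.518: |R|=0.87612 <1
  x=-5.669: |R|=0.73491 <1
  x=-10.204: |R|=1.00803 >1
  x=-10.127: |R|=1.00503 >1
  x=-10.082: |R|=1.00326 >1
Stable set (-10.0000, 0).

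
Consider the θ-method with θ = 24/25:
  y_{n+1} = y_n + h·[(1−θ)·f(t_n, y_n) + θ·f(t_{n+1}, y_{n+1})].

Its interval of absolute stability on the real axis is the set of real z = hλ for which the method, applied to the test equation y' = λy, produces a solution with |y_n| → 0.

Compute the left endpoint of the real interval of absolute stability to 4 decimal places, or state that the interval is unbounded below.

unbounded; (−∞, 0).

On y'=λy, z=hλ:
  y_{n+1} = y_n + z·[1/25·y_n + 24/25·y_{n+1}] ⇒ (1 − 24/25z)y_{n+1} = (1 + 1/25z)y_n
  so R(z) = (1 + 1/25z)/(1 − 24/25z).

Need |R(x)|<1, x<0.
x=-0.31: |R|=0.7611
x=-2: |R|=0.3151
x=-10: |R|=0.0566
x=-100: |R|=0.0309
θ=24/25≥1/2 ⇒ |1+1/25x|<|1−24/25x| ∀x<0 ⇒ unbounded interval.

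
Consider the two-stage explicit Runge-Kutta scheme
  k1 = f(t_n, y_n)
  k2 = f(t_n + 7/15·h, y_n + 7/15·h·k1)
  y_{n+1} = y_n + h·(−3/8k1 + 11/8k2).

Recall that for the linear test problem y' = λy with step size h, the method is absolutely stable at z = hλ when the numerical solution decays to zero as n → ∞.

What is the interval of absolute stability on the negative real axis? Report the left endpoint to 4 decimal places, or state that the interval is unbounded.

Set f=λy, z=hλ:
  k1=λy_n ⇒ h·k1=z·y_n;  k2=λ(1+7/15z)y_n ⇒ h·k2=z(1+7/15z)y_n
  y_{n+1}/y_n = 1 − 3/8z + 11/8z(1+7/15z) = 1 + z + 77/120z²
  R(z) = 1 + z + 77/120z².

Boundary: |R(x)|=1, x<0.
x=-0.7: |R|=0.6144
R=1: x+77/120x²=0 ⇒ x=−120/77=-1.5584; min R=1−1/(4·77/120)=0.6104>−1
Confirm numerically:
  x=-1.465: |R|=0.91216 <1
  x=-1.193: |R|=0.72025 <1
  x=-0.936: |R|=0.62616 <1
  x=-0.849: |R|=0.61351 <1
  x=-1.854: |R|=1.35161 >1
  x=-1.770: |R|=1.24028 >1
  x=-1.596: |R|=1.03846 >1
So |R|<1 on (-1.5584, 0).

(-1.5584, 0).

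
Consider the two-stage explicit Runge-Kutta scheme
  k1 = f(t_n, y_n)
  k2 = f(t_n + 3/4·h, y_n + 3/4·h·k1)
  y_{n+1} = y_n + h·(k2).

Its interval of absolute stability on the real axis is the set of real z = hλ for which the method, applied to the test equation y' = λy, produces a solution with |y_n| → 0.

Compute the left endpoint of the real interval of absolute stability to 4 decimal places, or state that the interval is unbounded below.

left endpoint -1.3333.

With y'=λy (z=hλ):
  k1=λy_n ⇒ h·k1=z·y_n;  k2=λ(1+3/4z)y_n ⇒ h·k2=z(1+3/4z)y_n
  y_{n+1}/y_n = 1 + z(1+3/4z) = 1 + z + 3/4z²
  Hence R(z) = 1 + z + 3/4z².

Find x<0 with |R(x)|<1.
x=-1.34: |R|=1.0067
R=1: x+3/4x²=0 ⇒ x=−4/3=-1.3333; min R=1−1/(4·3/4)=0.6667>−1
Confirm numerically:
  x=-1.172: |R|=0.85819 <1
  x=-0.911: |R|=0.71144 <1
  x=-0.683: |R|=0.66687 <1
  x=-1.860: |R|=1.73470 >1
  x=-1.466: |R|=1.14587 >1
  x=-1.414: |R|=1.08555 >1
Stable set (-1.3333, 0).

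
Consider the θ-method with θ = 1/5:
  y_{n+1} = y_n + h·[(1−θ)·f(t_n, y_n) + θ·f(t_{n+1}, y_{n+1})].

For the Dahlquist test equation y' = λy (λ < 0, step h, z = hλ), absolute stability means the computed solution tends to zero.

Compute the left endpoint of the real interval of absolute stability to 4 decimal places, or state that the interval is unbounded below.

On y'=λy, z=hλ:
  y_{n+1} = y_n + z·[4/5·y_n + 1/5·y_{n+1}] ⇒ (1 − 1/5z)y_{n+1} = (1 + 4/5z)y_n
  ⇒ R(z) = (1 + 4/5z)/(1 − 1/5z).

Find x<0 with |R(x)|<1.
x=-0.34: |R|=0.6816
R=−1: 1+4/5x = −1+1/5x ⇒ -3/5x=2 ⇒ x=2/(-3/5)=-3.3333
Confirm numerically:
  x=-3.254: |R|=0.97117 <1
  x=-1.974: |R|=0.41526 <1
  x=-1.712: |R|=0.27533 <1
  x=-3.802: |R|=1.15974 >1
  x=-3.716: |R|=1.13171 >1
  x=-3.525: |R|=1.06745 >1
Interval (-3.3333, 0).

z* = -3.3333.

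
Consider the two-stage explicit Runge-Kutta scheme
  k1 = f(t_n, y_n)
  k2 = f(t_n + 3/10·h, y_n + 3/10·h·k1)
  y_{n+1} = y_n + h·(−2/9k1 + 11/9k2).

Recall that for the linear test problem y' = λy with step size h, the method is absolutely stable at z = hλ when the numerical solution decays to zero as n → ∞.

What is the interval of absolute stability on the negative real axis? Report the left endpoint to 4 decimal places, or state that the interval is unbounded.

Test eqn y'=λy, z=hλ:
  k1=λy_n ⇒ h·k1=z·y_n;  k2=λ(1+3/10z)y_n ⇒ h·k2=z(1+3/10z)y_n
  y_{n+1}/y_n = 1 − 2/9z + 11/9z(1+3/10z) = 1 + z + 11/30z²
  Hence R(z) = 1 + z + 11/30z².

Find x<0 with |R(x)|<1.
x=-1.01: |R|=0.3640
R=1: x+11/30x²=0 ⇒ x=−30/11=-2.7273; min R=1−1/(4·11/30)=0.3182>−1
Confirm numerically:
  x=-2.513: |R|=0.80256 <1
  x=-2.397: |R|=0.70972 <1
  x=-1.141: |R|=0.33636 <1
  x=-3.137: |R|=1.47128 >1
  x=-2.852: |R|=1.13043 >1
Stable set (-2.7273, 0).

(-2.7273, 0).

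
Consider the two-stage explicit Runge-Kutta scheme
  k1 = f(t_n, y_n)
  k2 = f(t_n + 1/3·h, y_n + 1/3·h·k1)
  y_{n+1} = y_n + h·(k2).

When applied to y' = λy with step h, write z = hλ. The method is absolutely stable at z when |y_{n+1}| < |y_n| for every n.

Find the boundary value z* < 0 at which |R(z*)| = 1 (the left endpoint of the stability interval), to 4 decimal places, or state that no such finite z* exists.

Set f=λy, z=hλ:
  k1=λy_n ⇒ h·k1=z·y_n;  k2=λ(1+1/3z)y_n ⇒ h·k2=z(1+1/3z)y_n
  y_{n+1}/y_n = 1 + z(1+1/3z) = 1 + z + 1/3z²
  R(z) = 1 + z + 1/3z².

Find x<0 with |R(x)|<1.
x=-0.78: |R|=0.4228
R=1: x+1/3x²=0 ⇒ x=−3=-3.0000; min R=1−1/(4·1/3)=0.2500>−1
Confirm numerically:
  x=-2.535: |R|=0.60707 <1
  x=-2.478: |R|=0.56883 <1
  x=-2.239: |R|=0.43204 <1
  x=-1.560: |R|=0.25120 <1
  x=-3.192: |R|=1.20429 >1
  x=-3.158: |R|=1.16632 >1
Interval (-3.0000, 0).

z* = -3.0000.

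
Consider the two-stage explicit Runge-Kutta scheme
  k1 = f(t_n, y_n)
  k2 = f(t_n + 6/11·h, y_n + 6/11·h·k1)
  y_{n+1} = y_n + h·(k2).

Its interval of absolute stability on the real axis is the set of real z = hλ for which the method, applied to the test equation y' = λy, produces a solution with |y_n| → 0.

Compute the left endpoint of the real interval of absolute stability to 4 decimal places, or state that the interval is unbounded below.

left endpoint -1.8333.

With y'=λy (z=hλ):
  k1=λy_n ⇒ h·k1=z·y_n;  k2=λ(1+6/11z)y_n ⇒ h·k2=z(1+6/11z)y_n
  y_{n+1}/y_n = 1 + z(1+6/11z) = 1 + z + 6/11z²
  ⇒ R(z) = 1 + z + 6/11z².

Find x<0 with |R(x)|<1.
x=-0.64: |R|=0.5834
R=1: x+6/11x²=0 ⇒ x=−11/6=-1.8333; min R=1−1/(4·6/11)=0.5417>−1
Confirm numerically:
  x=-1.784: |R|=0.95199 <1
  x=-1.640: |R|=0.82705 <1
  x=-1.175: |R|=0.57807 <1
  x=-0.963: |R|=0.54284 <1
  x=-2.406: |R|=1.75155 >1
  x=-2.356: |R|=1.67167 >1
So |R|<1 on (-1.8333, 0).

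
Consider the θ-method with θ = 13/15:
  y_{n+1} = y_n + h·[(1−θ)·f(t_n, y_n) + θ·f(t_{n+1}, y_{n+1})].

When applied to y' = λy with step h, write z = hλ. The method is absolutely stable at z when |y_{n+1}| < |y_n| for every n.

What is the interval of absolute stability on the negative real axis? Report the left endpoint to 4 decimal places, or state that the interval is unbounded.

On y'=λy, z=hλ:
  y_{n+1} = y_n + z·[2/15·y_n + 13/15·y_{n+1}] ⇒ (1 − 13/15z)y_{n+1} = (1 + 2/15z)y_n
  so R(z) = (1 + 2/15z)/(1 − 13/15z).

Boundary: |R(x)|=1, x<0.
x=-0.75: |R|=0.5455
x=-2: |R|=0.2683
x=-10: |R|=0.0345
x=-100: |R|=0.1407
θ=13/15≥1/2 ⇒ |1+2/15x|<|1−13/15x| ∀x<0 ⇒ interval (−∞,0).

unbounded; (−∞, 0).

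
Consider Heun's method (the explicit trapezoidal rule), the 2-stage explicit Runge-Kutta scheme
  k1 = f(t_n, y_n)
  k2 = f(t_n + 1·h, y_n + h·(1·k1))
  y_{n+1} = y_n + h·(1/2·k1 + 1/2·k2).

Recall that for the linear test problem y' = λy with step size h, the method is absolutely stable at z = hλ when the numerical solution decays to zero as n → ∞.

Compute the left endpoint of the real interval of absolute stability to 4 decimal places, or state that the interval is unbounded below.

Set f=λy, z=hλ:
  order 2, 2-stage ⇒ R(z)=1+z+z^2/2
  (e.g. R(-1.42)=0.58820, |R|=0.58820)

Need |R(x)|<1, x<0.
x=-1.42: |R|=0.5882
|R(-2.04)|=1.0408 |R(-1.89)|=0.8960 |R(-1.02)|=0.5002
Bisect:
  x_lo=-2.5255 |R|=1.6636  x_hi=-0.3580 |R|=0.7061
  mid=-1.44177 |R|=0.59758 →hi
  mid=-1.98366 |R|=0.98379 →hi
  mid=-2.25460 |R|=1.28701 →lo
  mid=-2.11913 |R|=1.12622 →lo
  mid=-2.05139 |R|=1.05271 →lo
  mid=-2.01752 |R|=1.01768 →lo
  mid=-2.00059 |R|=1.00059 →lo
  ...
  [-2.00006,-1.99993] ⇒ x*=-2.0000
Stable set (-2.0000, 0).

left endpoint -2.0000.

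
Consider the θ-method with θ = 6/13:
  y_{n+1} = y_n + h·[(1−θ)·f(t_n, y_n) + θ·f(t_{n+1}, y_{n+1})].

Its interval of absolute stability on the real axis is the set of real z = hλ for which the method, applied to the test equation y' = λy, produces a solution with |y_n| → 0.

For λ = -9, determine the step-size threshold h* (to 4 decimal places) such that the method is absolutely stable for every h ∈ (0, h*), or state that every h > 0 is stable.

On y'=λy, z=hλ:
  y_{n+1} = y_n + z·[7/13·y_n + 6/13·y_{n+1}] ⇒ (1 − 6/13z)y_{n+1} = (1 + 7/13z)y_n
  R(z) = (1 + 7/13z)/(1 − 6/13z).

Solve |R(x)|<1 on ℝ⁻.
x=-0.51: |R|=0.5872
R=−1: 1+7/13x = −1+6/13x ⇒ -1/13x=2 ⇒ x=2/(-1/13)=-26.0000
Confirm numerically:
  x=-19.022: |R|=0.94511 <1
  x=-15.285: |R|=0.89767 <1
  x=-15.022: |R|=0.89355 <1
  x=-12.172: |R|=0.83927 <1
  x=-26.310: |R|=1.00181 >1
  x=-26.124: |R|=1.00073 >1
Interval (-26.0000, 0).

(-26.0000,0); λ=-9 ⇒ h* = (26)/9 = 2.8889.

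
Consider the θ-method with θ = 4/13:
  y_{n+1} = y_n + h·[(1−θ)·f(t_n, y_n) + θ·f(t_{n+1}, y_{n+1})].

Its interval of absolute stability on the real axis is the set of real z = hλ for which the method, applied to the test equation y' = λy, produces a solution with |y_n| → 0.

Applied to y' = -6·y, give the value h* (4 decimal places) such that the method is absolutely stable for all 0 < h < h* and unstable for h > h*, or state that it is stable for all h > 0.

With y'=λy (z=hλ):
  y_{n+1} = y_n + z·[9/13·y_n + 4/13·y_{n+1}] ⇒ (1 − 4/13z)y_{n+1} = (1 + 9/13z)y_n
  so R(z) = (1 + 9/13z)/(1 − 4/13z).

Find x<0 with |R(x)|<1.
x=-0.75: |R|=0.3906
R=−1: 1+9/13x = −1+4/13x ⇒ -5/13x=2 ⇒ x=2/(-5/13)=-5.2000
Confirm numerically:
  x=-4.932: |R|=0.95906 <1
  x=-3.510: |R|=0.68750 <1
  x=-3.468: |R|=0.67773 <1
  x=-5.715: |R|=1.07181 >1
  x=-5.700: |R|=1.06983 >1
  x=-5.510: |R|=1.04424 >1
So |R|<1 on (-5.2000, 0).

(-5.2000,0); λ=-6 ⇒ h* = (26/5)/6 = 0.8667.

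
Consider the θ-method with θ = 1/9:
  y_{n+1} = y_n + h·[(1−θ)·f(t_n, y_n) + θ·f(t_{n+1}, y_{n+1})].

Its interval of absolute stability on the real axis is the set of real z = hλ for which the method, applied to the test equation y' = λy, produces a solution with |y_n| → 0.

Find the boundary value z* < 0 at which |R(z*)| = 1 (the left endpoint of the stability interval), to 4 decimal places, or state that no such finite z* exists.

On y'=λy, z=hλ:
  y_{n+1} = y_n + z·[8/9·y_n + 1/9·y_{n+1}] ⇒ (1 − 1/9z)y_{n+1} = (1 + 8/9z)y_n
  Hence R(z) = (1 + 8/9z)/(1 − 1/9z).

Need |R(x)|<1, x<0.
x=-0.32: |R|=0.6910
R=−1: 1+8/9x = −1+1/9x ⇒ -7/9x=2 ⇒ x=2/(-7/9)=-2.5714
Confirm numerically:
  x=-1.930: |R|=0.58920 <1
  x=-1.715: |R|=0.44050 <1
  x=-1.193: |R|=0.05337 <1
  x=-3.158: |R|=1.33772 >1
  x=-2.991: |R|=1.24493 >1
  x=-2.687: |R|=1.06922 >1
Stable set (-2.5714, 0).

left endpoint -2.5714.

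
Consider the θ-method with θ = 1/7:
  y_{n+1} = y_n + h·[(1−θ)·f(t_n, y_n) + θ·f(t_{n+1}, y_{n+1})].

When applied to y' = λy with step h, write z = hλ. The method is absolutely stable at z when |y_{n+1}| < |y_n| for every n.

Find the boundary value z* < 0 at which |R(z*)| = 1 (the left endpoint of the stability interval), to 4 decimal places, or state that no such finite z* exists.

z* = -2.8000.

With y'=λy (z=hλ):
  y_{n+1} = y_n + z·[6/7·y_n + 1/7·y_{n+1}] ⇒ (1 − 1/7z)y_{n+1} = (1 + 6/7z)y_n
  so R(z) = (1 + 6/7z)/(1 − 1/7z).

Solve |R(x)|<1 on ℝ⁻.
x=-0.98: |R|=0.1404
R=−1: 1+6/7x = −1+1/7x ⇒ -5/7x=2 ⇒ x=2/(-5/7)=-2.8000
Confirm numerically:
  x=-2.102: |R|=0.61657 <1
  x=-1.957: |R|=0.52942 <1
  x=-1.873: |R|=0.47763 <1
  x=-1.841: |R|=0.45764 <1
  x=-3.198: |R|=1.19514 >1
  x=-3.113: |R|=1.15475 >1
  x=-2.869: |R|=1.03496 >1
Stable set (-2.8000, 0).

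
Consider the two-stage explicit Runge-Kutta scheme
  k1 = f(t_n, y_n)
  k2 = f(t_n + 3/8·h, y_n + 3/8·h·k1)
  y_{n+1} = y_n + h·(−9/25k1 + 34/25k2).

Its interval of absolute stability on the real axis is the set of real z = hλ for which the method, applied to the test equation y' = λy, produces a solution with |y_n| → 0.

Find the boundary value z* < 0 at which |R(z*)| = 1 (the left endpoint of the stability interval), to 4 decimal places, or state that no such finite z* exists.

z* = -1.9608.

On y'=λy, z=hλ:
  k1=λy_n ⇒ h·k1=z·y_n;  k2=λ(1+3/8z)y_n ⇒ h·k2=z(1+3/8z)y_n
  y_{n+1}/y_n = 1 − 9/25z + 34/25z(1+3/8z) = 1 + z + 51/100z²
  so R(z) = 1 + z + 51/100z².

Need |R(x)|<1, x<0.
x=-0.91: |R|=0.5123
R=1: x+51/100x²=0 ⇒ x=−100/51=-1.9608; min R=1−1/(4·51/100)=0.5098>−1
Confirm numerically:
  x=-1.437: |R|=0.61613 <1
  x=-1.299: |R|=0.56157 <1
  x=-1.074: |R|=0.51427 <1
  x=-0.843: |R|=0.51943 <1
  x=-2.407: |R|=1.54776 >1
  x=-2.086: |R|=1.13321 >1
Interval (-1.9608, 0).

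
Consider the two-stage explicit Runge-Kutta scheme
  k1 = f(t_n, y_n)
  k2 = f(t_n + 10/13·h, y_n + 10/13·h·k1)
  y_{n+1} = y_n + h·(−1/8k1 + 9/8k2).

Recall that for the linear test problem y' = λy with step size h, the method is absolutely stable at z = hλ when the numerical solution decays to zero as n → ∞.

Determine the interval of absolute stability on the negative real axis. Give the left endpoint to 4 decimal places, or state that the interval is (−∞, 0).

With y'=λy (z=hλ):
  k1=λy_n ⇒ h·k1=z·y_n;  k2=λ(1+10/13z)y_n ⇒ h·k2=z(1+10/13z)y_n
  y_{n+1}/y_n = 1 − 1/8z + 9/8z(1+10/13z) = 1 + z + 45/52z²
  ⇒ R(z) = 1 + z + 45/52z².

Find x<0 with |R(x)|<1.
x=-0.85: |R|=0.7752
R=1: x+45/52x²=0 ⇒ x=−52/45=-1.1556; min R=1−1/(4·45/52)=0.7111>−1
Confirm numerically:
  x=-0.884: |R|=0.79226 <1
  x=-0.756: |R|=0.73860 <1
  x=-0.710: |R|=0.72624 <1
  x=-1.454: |R|=1.37552 >1
  x=-1.271: |R|=1.12698 >1
Stable set (-1.1556, 0).

z∈(-1.1556,0).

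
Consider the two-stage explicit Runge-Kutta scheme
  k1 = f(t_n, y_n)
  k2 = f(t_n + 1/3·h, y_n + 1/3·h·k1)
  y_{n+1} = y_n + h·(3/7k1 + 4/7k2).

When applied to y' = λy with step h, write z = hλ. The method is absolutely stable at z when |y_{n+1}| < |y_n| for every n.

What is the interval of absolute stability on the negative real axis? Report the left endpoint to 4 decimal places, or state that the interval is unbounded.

With y'=λy (z=hλ):
  k1=λy_n ⇒ h·k1=z·y_n;  k2=λ(1+1/3z)y_n ⇒ h·k2=z(1+1/3z)y_n
  y_{n+1}/y_n = 1 + 3/7z + 4/7z(1+1/3z) = 1 + z + 4/21z²
  Hence R(z) = 1 + z + 4/21z².

Solve |R(x)|<1 on ℝ⁻.
x=-0.56: |R|=0.4997
R=1: x+4/21x²=0 ⇒ x=−21/4=-5.2500; min R=1−1/(4·4/21)=-0.3125>−1
Confirm numerically:
  x=-4.852: |R|=0.63217 <1
  x=-4.314: |R|=0.23088 <1
  x=-3.764: |R|=0.06539 <1
  x=-2.544: |R|=0.31125 <1
  x=-5.805: |R|=1.61367 >1
  x=-5.360: |R|=1.11230 >1
So |R|<1 on (-5.2500, 0).

(-5.2500, 0).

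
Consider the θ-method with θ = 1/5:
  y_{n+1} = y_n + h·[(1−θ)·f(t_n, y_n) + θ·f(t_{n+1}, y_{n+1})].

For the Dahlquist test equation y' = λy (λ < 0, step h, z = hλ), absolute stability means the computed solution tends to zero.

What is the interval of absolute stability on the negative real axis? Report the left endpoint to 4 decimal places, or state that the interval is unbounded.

z∈(-3.3333,0).

Test eqn y'=λy, z=hλ:
  y_{n+1} = y_n + z·[4/5·y_n + 1/5·y_{n+1}] ⇒ (1 − 1/5z)y_{n+1} = (1 + 4/5z)y_n
  so R(z) = (1 + 4/5z)/(1 − 1/5z).

Solve |R(x)|<1 on ℝ⁻.
x=-1.64: |R|=0.2349
R=−1: 1+4/5x = −1+1/5x ⇒ -3/5x=2 ⇒ x=2/(-3/5)=-3.3333
Confirm numerically:
  x=-2.697: |R|=0.75198 <1
  x=-1.932: |R|=0.39354 <1
  x=-1.537: |R|=0.17562 <1
  x=-3.906: |R|=1.19290 >1
  x=-3.564: |R|=1.08080 >1
So |R|<1 on (-3.3333, 0).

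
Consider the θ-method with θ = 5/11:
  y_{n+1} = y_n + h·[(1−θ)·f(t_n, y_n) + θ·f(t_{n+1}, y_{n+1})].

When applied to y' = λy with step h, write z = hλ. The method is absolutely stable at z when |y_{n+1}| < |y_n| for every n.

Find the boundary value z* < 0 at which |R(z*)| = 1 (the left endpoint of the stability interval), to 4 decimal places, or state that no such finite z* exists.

z* = -22.0000.

With y'=λy (z=hλ):
  y_{n+1} = y_n + z·[6/11·y_n + 5/11·y_{n+1}] ⇒ (1 − 5/11z)y_{n+1} = (1 + 6/11z)y_n
  ⇒ R(z) = (1 + 6/11z)/(1 − 5/11z).

Need |R(x)|<1, x<0.
x=-1.04: |R|=0.2938
R=−1: 1+6/11x = −1+5/11x ⇒ -1/11x=2 ⇒ x=2/(-1/11)=-22.0000
Confirm numerically:
  x=-16.056: |R|=0.93488 <1
  x=-11.477: |R|=0.84612 <1
  x=-9.886: |R|=0.79954 <1
  x=-22.254: |R|=1.00208 >1
  x=-22.210: |R|=1.00172 >1
Stable set (-22.0000, 0).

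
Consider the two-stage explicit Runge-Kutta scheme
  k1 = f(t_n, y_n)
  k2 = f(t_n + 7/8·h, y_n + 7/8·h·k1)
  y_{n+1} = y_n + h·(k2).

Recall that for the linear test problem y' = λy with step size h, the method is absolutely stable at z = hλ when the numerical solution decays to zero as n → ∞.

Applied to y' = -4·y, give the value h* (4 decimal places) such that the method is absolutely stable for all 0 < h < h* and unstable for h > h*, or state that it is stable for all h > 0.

Test eqn y'=λy, z=hλ:
  k1=λy_n ⇒ h·k1=z·y_n;  k2=λ(1+7/8z)y_n ⇒ h·k2=z(1+7/8z)y_n
  y_{n+1}/y_n = 1 + z(1+7/8z) = 1 + z + 7/8z²
  ⇒ R(z) = 1 + z + 7/8z².

Solve |R(x)|<1 on ℝ⁻.
x=-1.79: |R|=2.0136
R=1: x+7/8x²=0 ⇒ x=−8/7=-1.1429; min R=1−1/(4·7/8)=0.7143>−1
Confirm numerically:
  x=-1.098: |R|=0.95690 <1
  x=-0.948: |R|=0.83837 <1
  x=-0.819: |R|=0.76792 <1
  x=-0.720: |R|=0.73360 <1
  x=-1.665: |R|=1.76070 >1
  x=-1.302: |R|=1.18130 >1
  x=-1.249: |R|=1.11600 >1
So |R|<1 on (-1.1429, 0).

(-1.1429,0); λ=-4 ⇒ h* = (8/7)/4 = 0.2857.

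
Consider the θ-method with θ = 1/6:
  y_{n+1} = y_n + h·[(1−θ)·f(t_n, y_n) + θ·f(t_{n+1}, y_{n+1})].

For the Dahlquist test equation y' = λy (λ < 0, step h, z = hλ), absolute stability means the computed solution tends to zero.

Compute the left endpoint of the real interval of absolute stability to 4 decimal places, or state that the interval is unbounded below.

z* = -3.0000.

Set f=λy, z=hλ:
  y_{n+1} = y_n + z·[5/6·y_n + 1/6·y_{n+1}] ⇒ (1 − 1/6z)y_{n+1} = (1 + 5/6z)y_n
  R(z) = (1 + 5/6z)/(1 − 1/6z).

Need |R(x)|<1, x<0.
x=-0.32: |R|=0.6962
R=−1: 1+5/6x = −1+1/6x ⇒ -2/3x=2 ⇒ x=2/(-2/3)=-3.0000
Confirm numerically:
  x=-2.581: |R|=0.80468 <1
  x=-2.530: |R|=0.77960 <1
  x=-2.239: |R|=0.63054 <1
  x=-3.419: |R|=1.17794 >1
  x=-3.192: |R|=1.08355 >1
  x=-3.071: |R|=1.03131 >1
Stable set (-3.0000, 0).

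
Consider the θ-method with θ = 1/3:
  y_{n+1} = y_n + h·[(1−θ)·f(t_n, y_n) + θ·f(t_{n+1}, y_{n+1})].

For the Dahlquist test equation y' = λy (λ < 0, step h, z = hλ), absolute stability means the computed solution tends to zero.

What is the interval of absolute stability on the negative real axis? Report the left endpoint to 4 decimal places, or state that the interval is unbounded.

(-6.0000, 0).

With y'=λy (z=hλ):
  y_{n+1} = y_n + z·[2/3·y_n + 1/3·y_{n+1}] ⇒ (1 − 1/3z)y_{n+1} = (1 + 2/3z)y_n
  ⇒ R(z) = (1 + 2/3z)/(1 − 1/3z).

Boundary: |R(x)|=1, x<0.
x=-1.21: |R|=0.1378
R=−1: 1+2/3x = −1+1/3x ⇒ -1/3x=2 ⇒ x=2/(-1/3)=-6.0000
Confirm numerically:
  x=-4.161: |R|=0.74319 <1
  x=-3.726: |R|=0.66191 <1
  x=-2.469: |R|=0.35436 <1
  x=-6.394: |R|=1.04194 >1
  x=-6.112: |R|=1.01229 >1
Interval (-6.0000, 0).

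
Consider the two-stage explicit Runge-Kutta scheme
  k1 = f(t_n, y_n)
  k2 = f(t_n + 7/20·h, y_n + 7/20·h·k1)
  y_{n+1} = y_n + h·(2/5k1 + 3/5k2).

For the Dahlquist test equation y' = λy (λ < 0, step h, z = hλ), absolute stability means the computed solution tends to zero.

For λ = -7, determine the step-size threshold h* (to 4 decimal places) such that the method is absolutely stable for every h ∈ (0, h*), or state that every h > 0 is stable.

(-4.7619,0); λ=-7 ⇒ h* = (100/21)/7 = 0.6803.

On y'=λy, z=hλ:
  k1=λy_n ⇒ h·k1=z·y_n;  k2=λ(1+7/20z)y_n ⇒ h·k2=z(1+7/20z)y_n
  y_{n+1}/y_n = 1 + 2/5z + 3/5z(1+7/20z) = 1 + z + 21/100z²
  R(z) = 1 + z + 21/100z².

Need |R(x)|<1, x<0.
x=-1.21: |R|=0.0975
R=1: x+21/100x²=0 ⇒ x=−100/21=-4.7619; min R=1−1/(4·21/100)=-0.1905>−1
Confirm numerically:
  x=-4.614: |R|=0.85669 <1
  x=-2.968: |R|=0.11810 <1
  x=-2.566: |R|=0.18329 <1
  x=-1.946: |R|=0.15075 <1
  x=-5.351: |R|=1.66197 >1
  x=-5.262: |R|=1.55262 >1
  x=-4.952: |R|=1.19768 >1
Interval (-4.7619, 0).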